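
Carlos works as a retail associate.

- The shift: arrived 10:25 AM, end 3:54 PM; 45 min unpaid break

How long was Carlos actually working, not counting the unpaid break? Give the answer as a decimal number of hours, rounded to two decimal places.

The shift: 10:25 AM–3:54 PM = 5 h 29 min; less 45 min break → 4 h 44 min

4.73 hours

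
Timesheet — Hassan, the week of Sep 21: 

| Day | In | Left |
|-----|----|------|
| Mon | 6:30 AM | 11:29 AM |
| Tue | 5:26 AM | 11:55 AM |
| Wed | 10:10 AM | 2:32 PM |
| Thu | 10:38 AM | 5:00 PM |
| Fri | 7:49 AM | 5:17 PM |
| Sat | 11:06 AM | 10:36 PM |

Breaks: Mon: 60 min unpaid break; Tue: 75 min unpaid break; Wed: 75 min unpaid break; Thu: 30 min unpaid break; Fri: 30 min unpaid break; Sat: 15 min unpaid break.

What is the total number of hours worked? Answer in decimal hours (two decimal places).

38.42 hours

Mon: 6:30 AM–11:29 AM = 4 h 59 min; less 60 min break → 3 h 59 min
Tue: 5:26 AM–11:55 AM = 6 h 29 min; less 75 min break → 5 h 14 min
Wed: 10:10 AM–2:32 PM = 4 h 22 min; less 75 min break → 3 h 7 min
Thu: 10:38 AM–5:00 PM = 6 h 22 min; less 30 min break → 5 h 52 min
Fri: 7:49 AM–5:17 PM = 9 h 28 min; less 30 min break → 8 h 58 min
Sat: 11:06 AM–10:36 PM = 11 h 30 min; less 15 min break → 11 h 15 min
Total: 3 h 59 min + 5 h 14 min + 3 h 7 min + 5 h 52 min + 8 h 58 min + 11 h 15 min = 38 h 25 min.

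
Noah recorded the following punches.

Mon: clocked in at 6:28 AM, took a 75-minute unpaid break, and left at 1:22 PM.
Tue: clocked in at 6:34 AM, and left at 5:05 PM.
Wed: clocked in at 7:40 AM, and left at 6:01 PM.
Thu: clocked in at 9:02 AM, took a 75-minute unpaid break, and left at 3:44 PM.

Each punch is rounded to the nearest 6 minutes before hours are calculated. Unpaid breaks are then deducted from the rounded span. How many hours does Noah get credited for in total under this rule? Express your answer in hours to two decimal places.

Mon: in 6:28 AM→6:30 AM, out 1:22 PM→1:24 PM; 6 h 54 min − 75 min = 5 h 39 min
Tue: in 6:34 AM→6:36 AM, out 5:05 PM→5:06 PM; 10 h 30 min
Wed: in 7:40 AM→7:42 AM, out 6:01 PM→6:00 PM; 10 h 18 min
Thu: in 9:02 AM→9:00 AM, out 3:44 PM→3:42 PM; 6 h 42 min − 75 min = 5 h 27 min
Total credited: 31 h 54 min.

31.90 hours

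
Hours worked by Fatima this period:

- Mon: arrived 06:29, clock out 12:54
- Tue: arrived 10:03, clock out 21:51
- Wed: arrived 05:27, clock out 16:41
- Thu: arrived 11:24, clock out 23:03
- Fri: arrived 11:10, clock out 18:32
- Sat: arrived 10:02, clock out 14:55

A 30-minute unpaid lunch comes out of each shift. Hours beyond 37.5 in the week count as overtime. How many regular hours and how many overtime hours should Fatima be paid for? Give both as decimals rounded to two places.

Mon: 06:29–12:54 = 6 h 25 min; less 30 min break → 5 h 55 min
Tue: 10:03–21:51 = 11 h 48 min; less 30 min break → 11 h 18 min
Wed: 05:27–16:41 = 11 h 14 min; less 30 min break → 10 h 44 min
Thu: 11:24–23:03 = 11 h 39 min; less 30 min break → 11 h 9 min
Fri: 11:10–18:32 = 7 h 22 min; less 30 min break → 6 h 52 min
Sat: 10:02–14:55 = 4 h 53 min; less 30 min break → 4 h 23 min
Total worked: 50 h 21 min = 50.35 h.
Threshold 37.5 h → overtime 12 h 51 min, regular 37 h 30 min.

Regular 37.50 hours, overtime 12.85 hours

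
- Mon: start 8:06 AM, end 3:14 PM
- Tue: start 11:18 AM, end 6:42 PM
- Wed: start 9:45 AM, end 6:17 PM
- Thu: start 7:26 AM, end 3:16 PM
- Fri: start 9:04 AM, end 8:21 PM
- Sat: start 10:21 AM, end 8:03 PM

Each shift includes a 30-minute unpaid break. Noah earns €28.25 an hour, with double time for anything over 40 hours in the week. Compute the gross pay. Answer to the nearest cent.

€1631.91

Mon: 8:06 AM–3:14 PM = 7 h 8 min; less 30 min break → 6 h 38 min
Tue: 11:18 AM–6:42 PM = 7 h 24 min; less 30 min break → 6 h 54 min
Wed: 9:45 AM–6:17 PM = 8 h 32 min; less 30 min break → 8 h 2 min
Thu: 7:26 AM–3:16 PM = 7 h 50 min; less 30 min break → 7 h 20 min
Fri: 9:04 AM–8:21 PM = 11 h 17 min; less 30 min break → 10 h 47 min
Sat: 10:21 AM–8:03 PM = 9 h 42 min; less 30 min break → 9 h 12 min
Total worked: 48 h 53 min = 2933 min.
Regular 40 h 0 min = 2400 min at €28.25/h; overtime 8 h 53 min = 533 min at €56.50/h.
Pay = (2400 × €28.25 + 533 × €56.50) ÷ 60 = €1631.91.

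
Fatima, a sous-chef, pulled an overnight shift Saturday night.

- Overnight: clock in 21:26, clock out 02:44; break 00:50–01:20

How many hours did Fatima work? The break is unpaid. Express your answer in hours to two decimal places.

Overnight: 21:26 → midnight = 2 h 34 min; midnight → 02:44 = 2 h 44 min; span 5 h 18 min; less 30 min break → 4 h 48 min

4.80 hours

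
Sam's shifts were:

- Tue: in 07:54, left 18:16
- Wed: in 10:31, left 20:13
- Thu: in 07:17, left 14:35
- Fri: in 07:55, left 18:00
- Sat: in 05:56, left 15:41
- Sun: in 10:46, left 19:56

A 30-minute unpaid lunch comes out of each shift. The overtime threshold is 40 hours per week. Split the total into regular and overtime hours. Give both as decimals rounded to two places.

Regular 40.00 hours, overtime 13.37 hours

Tue: 07:54–18:16 = 10 h 22 min; less 30 min break → 9 h 52 min
Wed: 10:31–20:13 = 9 h 42 min; less 30 min break → 9 h 12 min
Thu: 07:17–14:35 = 7 h 18 min; less 30 min break → 6 h 48 min
Fri: 07:55–18:00 = 10 h 5 min; less 30 min break → 9 h 35 min
Sat: 05:56–15:41 = 9 h 45 min; less 30 min break → 9 h 15 min
Sun: 10:46–19:56 = 9 h 10 min; less 30 min break → 8 h 40 min
Total worked: 53 h 22 min = 53.37 h.
Threshold 40 h → overtime 13 h 22 min, regular 40 h 0 min.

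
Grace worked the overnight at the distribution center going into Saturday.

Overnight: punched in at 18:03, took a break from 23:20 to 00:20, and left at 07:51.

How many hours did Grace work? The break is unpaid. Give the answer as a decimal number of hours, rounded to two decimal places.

Overnight: 18:03 → midnight = 5 h 57 min; midnight → 07:51 = 7 h 51 min; span 13 h 48 min; less 60 min break → 12 h 48 min

12.80 hours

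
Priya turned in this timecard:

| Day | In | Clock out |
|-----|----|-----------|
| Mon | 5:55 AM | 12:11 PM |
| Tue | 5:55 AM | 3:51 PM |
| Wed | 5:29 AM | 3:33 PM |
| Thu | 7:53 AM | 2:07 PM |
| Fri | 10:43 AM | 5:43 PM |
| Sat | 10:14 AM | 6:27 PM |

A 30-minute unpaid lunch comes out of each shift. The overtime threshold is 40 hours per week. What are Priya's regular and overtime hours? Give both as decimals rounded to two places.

Mon: 5:55 AM–12:11 PM = 6 h 16 min; less 30 min break → 5 h 46 min
Tue: 5:55 AM–3:51 PM = 9 h 56 min; less 30 min break → 9 h 26 min
Wed: 5:29 AM–3:33 PM = 10 h 4 min; less 30 min break → 9 h 34 min
Thu: 7:53 AM–2:07 PM = 6 h 14 min; less 30 min break → 5 h 44 min
Fri: 10:43 AM–5:43 PM = 7 h 0 min; less 30 min break → 6 h 30 min
Sat: 10:14 AM–6:27 PM = 8 h 13 min; less 30 min break → 7 h 43 min
Total worked: 44 h 43 min = 44.72 h.
Threshold 40 h → overtime 4 h 43 min, regular 40 h 0 min.

Regular 40.00 hours, overtime 4.72 hours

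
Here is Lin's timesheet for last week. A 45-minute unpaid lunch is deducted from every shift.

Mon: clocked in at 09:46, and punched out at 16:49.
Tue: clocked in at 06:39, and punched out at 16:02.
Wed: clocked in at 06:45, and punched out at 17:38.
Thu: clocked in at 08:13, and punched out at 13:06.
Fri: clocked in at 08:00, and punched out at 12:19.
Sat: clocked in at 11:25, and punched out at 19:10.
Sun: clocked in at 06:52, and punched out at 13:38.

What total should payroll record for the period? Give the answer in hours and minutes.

Mon: 09:46–16:49 = 7 h 3 min; less 45 min break → 6 h 18 min
Tue: 06:39–16:02 = 9 h 23 min; less 45 min break → 8 h 38 min
Wed: 06:45–17:38 = 10 h 53 min; less 45 min break → 10 h 8 min
Thu: 08:13–13:06 = 4 h 53 min; less 45 min break → 4 h 8 min
Fri: 08:00–12:19 = 4 h 19 min; less 45 min break → 3 h 34 min
Sat: 11:25–19:10 = 7 h 45 min; less 45 min break → 7 h 0 min
Sun: 06:52–13:38 = 6 h 46 min; less 45 min break → 6 h 1 min
Total: 6 h 18 min + 8 h 38 min + 10 h 8 min + 4 h 8 min + 3 h 34 min + 7 h 0 min + 6 h 1 min = 45 h 47 min.

45 h 47 min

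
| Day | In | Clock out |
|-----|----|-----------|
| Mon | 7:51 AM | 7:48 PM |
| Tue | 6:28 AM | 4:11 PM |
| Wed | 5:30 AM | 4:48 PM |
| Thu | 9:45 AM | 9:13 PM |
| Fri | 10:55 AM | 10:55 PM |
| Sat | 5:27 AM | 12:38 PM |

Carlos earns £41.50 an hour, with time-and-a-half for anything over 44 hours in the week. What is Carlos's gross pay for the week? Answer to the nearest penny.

Mon: 7:51 AM–7:48 PM = 11 h 57 min
Tue: 6:28 AM–4:11 PM = 9 h 43 min
Wed: 5:30 AM–4:48 PM = 11 h 18 min
Thu: 9:45 AM–9:13 PM = 11 h 28 min
Fri: 10:55 AM–10:55 PM = 12 h 0 min
Sat: 5:27 AM–12:38 PM = 7 h 11 min
Total worked: 63 h 37 min = 3817 min.
Regular 44 h 0 min = 2640 min at £41.50/h; overtime 19 h 37 min = 1177 min at £62.25/h.
Pay = (2640 × £41.50 + 1177 × £62.25) ÷ 60 = £3047.14.

£3047.14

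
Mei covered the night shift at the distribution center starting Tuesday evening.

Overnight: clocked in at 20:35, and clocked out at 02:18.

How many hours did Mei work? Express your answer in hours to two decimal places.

Overnight: 20:35 → midnight = 3 h 25 min; midnight → 02:18 = 2 h 18 min; span 5 h 43 min

5.72 hours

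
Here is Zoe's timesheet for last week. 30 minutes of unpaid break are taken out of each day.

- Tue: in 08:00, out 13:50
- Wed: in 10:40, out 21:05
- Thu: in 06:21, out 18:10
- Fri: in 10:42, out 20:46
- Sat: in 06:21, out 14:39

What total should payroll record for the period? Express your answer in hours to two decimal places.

Tue: 08:00–13:50 = 5 h 50 min; less 30 min break → 5 h 20 min
Wed: 10:40–21:05 = 10 h 25 min; less 30 min break → 9 h 55 min
Thu: 06:21–18:10 = 11 h 49 min; less 30 min break → 11 h 19 min
Fri: 10:42–20:46 = 10 h 4 min; less 30 min break → 9 h 34 min
Sat: 06:21–14:39 = 8 h 18 min; less 30 min break → 7 h 48 min
Total: 5 h 20 min + 9 h 55 min + 11 h 19 min + 9 h 34 min + 7 h 48 min = 43 h 56 min.

43.93 hours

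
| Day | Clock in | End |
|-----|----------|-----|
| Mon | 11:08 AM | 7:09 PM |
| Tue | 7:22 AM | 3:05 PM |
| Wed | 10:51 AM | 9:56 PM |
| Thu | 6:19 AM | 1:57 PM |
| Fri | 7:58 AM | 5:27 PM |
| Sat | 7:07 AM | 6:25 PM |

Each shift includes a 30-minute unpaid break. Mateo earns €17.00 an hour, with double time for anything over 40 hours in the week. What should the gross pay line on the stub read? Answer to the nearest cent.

€1095.93

Mon: 11:08 AM–7:09 PM = 8 h 1 min; less 30 min break → 7 h 31 min
Tue: 7:22 AM–3:05 PM = 7 h 43 min; less 30 min break → 7 h 13 min
Wed: 10:51 AM–9:56 PM = 11 h 5 min; less 30 min break → 10 h 35 min
Thu: 6:19 AM–1:57 PM = 7 h 38 min; less 30 min break → 7 h 8 min
Fri: 7:58 AM–5:27 PM = 9 h 29 min; less 30 min break → 8 h 59 min
Sat: 7:07 AM–6:25 PM = 11 h 18 min; less 30 min break → 10 h 48 min
Total worked: 52 h 14 min = 3134 min.
Regular 40 h 0 min = 2400 min at €17.00/h; overtime 12 h 14 min = 734 min at €34.00/h.
Pay = (2400 × €17.00 + 734 × €34.00) ÷ 60 = €1095.93.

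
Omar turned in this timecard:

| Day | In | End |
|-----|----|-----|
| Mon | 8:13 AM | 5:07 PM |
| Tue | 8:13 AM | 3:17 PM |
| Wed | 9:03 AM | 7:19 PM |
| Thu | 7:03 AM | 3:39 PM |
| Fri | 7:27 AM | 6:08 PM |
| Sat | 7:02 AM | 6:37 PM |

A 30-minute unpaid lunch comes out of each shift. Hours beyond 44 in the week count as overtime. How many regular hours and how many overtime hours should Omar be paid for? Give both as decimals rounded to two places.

Mon: 8:13 AM–5:07 PM = 8 h 54 min; less 30 min break → 8 h 24 min
Tue: 8:13 AM–3:17 PM = 7 h 4 min; less 30 min break → 6 h 34 min
Wed: 9:03 AM–7:19 PM = 10 h 16 min; less 30 min break → 9 h 46 min
Thu: 7:03 AM–3:39 PM = 8 h 36 min; less 30 min break → 8 h 6 min
Fri: 7:27 AM–6:08 PM = 10 h 41 min; less 30 min break → 10 h 11 min
Sat: 7:02 AM–6:37 PM = 11 h 35 min; less 30 min break → 11 h 5 min
Total worked: 54 h 6 min = 54.10 h.
Threshold 44 h → overtime 10 h 6 min, regular 44 h 0 min.

Regular 44.00 hours, overtime 10.10 hours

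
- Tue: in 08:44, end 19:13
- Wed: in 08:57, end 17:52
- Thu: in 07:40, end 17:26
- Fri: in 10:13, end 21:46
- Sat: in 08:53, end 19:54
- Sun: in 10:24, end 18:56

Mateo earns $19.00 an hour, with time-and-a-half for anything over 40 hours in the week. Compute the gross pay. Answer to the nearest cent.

Tue: 08:44–19:13 = 10 h 29 min
Wed: 08:57–17:52 = 8 h 55 min
Thu: 07:40–17:26 = 9 h 46 min
Fri: 10:13–21:46 = 11 h 33 min
Sat: 08:53–19:54 = 11 h 1 min
Sun: 10:24–18:56 = 8 h 32 min
Total worked: 60 h 16 min = 3616 min.
Regular 40 h 0 min = 2400 min at $19.00/h; overtime 20 h 16 min = 1216 min at $28.50/h.
Pay = (2400 × $19.00 + 1216 × $28.50) ÷ 60 = $1337.60.

$1337.60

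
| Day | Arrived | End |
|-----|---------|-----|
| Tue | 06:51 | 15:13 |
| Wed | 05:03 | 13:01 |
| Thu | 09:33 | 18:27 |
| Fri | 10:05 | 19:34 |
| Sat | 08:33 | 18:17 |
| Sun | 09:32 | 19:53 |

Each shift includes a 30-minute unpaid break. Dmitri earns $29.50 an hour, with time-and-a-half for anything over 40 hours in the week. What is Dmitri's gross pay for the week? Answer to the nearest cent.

$1702.15

Tue: 06:51–15:13 = 8 h 22 min; less 30 min break → 7 h 52 min
Wed: 05:03–13:01 = 7 h 58 min; less 30 min break → 7 h 28 min
Thu: 09:33–18:27 = 8 h 54 min; less 30 min break → 8 h 24 min
Fri: 10:05–19:34 = 9 h 29 min; less 30 min break → 8 h 59 min
Sat: 08:33–18:17 = 9 h 44 min; less 30 min break → 9 h 14 min
Sun: 09:32–19:53 = 10 h 21 min; less 30 min break → 9 h 51 min
Total worked: 51 h 48 min = 3108 min.
Regular 40 h 0 min = 2400 min at $29.50/h; overtime 11 h 48 min = 708 min at $44.25/h.
Pay = (2400 × $29.50 + 708 × $44.25) ÷ 60 = $1702.15.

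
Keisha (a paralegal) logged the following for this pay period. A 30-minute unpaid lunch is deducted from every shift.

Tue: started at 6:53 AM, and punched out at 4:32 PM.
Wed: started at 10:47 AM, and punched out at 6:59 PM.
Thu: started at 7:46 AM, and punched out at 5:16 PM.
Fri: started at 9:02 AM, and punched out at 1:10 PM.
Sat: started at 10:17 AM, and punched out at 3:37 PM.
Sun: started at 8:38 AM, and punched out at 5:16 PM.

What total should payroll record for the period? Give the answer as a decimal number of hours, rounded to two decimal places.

42.45 hours

Tue: 6:53 AM–4:32 PM = 9 h 39 min; less 30 min break → 9 h 9 min
Wed: 10:47 AM–6:59 PM = 8 h 12 min; less 30 min break → 7 h 42 min
Thu: 7:46 AM–5:16 PM = 9 h 30 min; less 30 min break → 9 h 0 min
Fri: 9:02 AM–1:10 PM = 4 h 8 min; less 30 min break → 3 h 38 min
Sat: 10:17 AM–3:37 PM = 5 h 20 min; less 30 min break → 4 h 50 min
Sun: 8:38 AM–5:16 PM = 8 h 38 min; less 30 min break → 8 h 8 min
Total: 9 h 9 min + 7 h 42 min + 9 h 0 min + 3 h 38 min + 4 h 50 min + 8 h 8 min = 42 h 27 min.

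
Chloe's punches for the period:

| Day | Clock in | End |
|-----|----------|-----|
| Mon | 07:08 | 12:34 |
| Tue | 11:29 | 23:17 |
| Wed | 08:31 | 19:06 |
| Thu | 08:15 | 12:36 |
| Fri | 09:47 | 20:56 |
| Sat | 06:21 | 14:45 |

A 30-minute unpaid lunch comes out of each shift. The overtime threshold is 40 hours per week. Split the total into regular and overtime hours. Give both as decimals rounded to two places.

Mon: 07:08–12:34 = 5 h 26 min; less 30 min break → 4 h 56 min
Tue: 11:29–23:17 = 11 h 48 min; less 30 min break → 11 h 18 min
Wed: 08:31–19:06 = 10 h 35 min; less 30 min break → 10 h 5 min
Thu: 08:15–12:36 = 4 h 21 min; less 30 min break → 3 h 51 min
Fri: 09:47–20:56 = 11 h 9 min; less 30 min break → 10 h 39 min
Sat: 06:21–14:45 = 8 h 24 min; less 30 min break → 7 h 54 min
Total worked: 48 h 43 min = 48.72 h.
Threshold 40 h → overtime 8 h 43 min, regular 40 h 0 min.

Regular 40.00 hours, overtime 8.72 hours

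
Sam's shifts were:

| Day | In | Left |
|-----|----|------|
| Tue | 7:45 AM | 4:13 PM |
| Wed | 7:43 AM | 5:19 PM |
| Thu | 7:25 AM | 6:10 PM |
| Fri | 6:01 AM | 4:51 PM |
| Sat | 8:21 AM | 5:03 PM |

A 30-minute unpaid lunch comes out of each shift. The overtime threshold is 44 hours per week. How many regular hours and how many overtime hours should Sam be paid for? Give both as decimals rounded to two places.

Tue: 7:45 AM–4:13 PM = 8 h 28 min; less 30 min break → 7 h 58 min
Wed: 7:43 AM–5:19 PM = 9 h 36 min; less 30 min break → 9 h 6 min
Thu: 7:25 AM–6:10 PM = 10 h 45 min; less 30 min break → 10 h 15 min
Fri: 6:01 AM–4:51 PM = 10 h 50 min; less 30 min break → 10 h 20 min
Sat: 8:21 AM–5:03 PM = 8 h 42 min; less 30 min break → 8 h 12 min
Total worked: 45 h 51 min = 45.85 h.
Threshold 44 h → overtime 1 h 51 min, regular 44 h 0 min.

Regular 44.00 hours, overtime 1.85 hours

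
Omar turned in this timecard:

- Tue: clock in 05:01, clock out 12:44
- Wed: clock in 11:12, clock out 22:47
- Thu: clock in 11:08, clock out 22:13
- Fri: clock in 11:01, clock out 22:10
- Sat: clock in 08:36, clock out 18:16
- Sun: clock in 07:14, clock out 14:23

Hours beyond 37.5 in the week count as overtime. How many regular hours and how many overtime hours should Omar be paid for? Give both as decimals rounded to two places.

Regular 37.50 hours, overtime 20.85 hours

Tue: 05:01–12:44 = 7 h 43 min
Wed: 11:12–22:47 = 11 h 35 min
Thu: 11:08–22:13 = 11 h 5 min
Fri: 11:01–22:10 = 11 h 9 min
Sat: 08:36–18:16 = 9 h 40 min
Sun: 07:14–14:23 = 7 h 9 min
Total worked: 58 h 21 min = 58.35 h.
Threshold 37.5 h → overtime 20 h 51 min, regular 37 h 30 min.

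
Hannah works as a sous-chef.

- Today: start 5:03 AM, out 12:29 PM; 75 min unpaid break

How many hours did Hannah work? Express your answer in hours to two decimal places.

6.18 hours

Today: 5:03 AM–12:29 PM = 7 h 26 min; less 75 min break → 6 h 11 min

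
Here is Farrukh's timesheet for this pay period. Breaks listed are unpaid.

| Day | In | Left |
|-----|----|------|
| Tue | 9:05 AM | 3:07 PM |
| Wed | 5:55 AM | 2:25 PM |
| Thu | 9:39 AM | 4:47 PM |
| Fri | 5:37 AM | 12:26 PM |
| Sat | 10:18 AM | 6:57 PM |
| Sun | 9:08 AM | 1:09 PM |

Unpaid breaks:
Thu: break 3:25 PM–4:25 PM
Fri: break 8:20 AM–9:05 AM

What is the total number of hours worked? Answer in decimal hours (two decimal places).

Tue: 9:05 AM–3:07 PM = 6 h 2 min
Wed: 5:55 AM–2:25 PM = 8 h 30 min
Thu: 9:39 AM–4:47 PM = 7 h 8 min; less 60 min break → 6 h 8 min
Fri: 5:37 AM–12:26 PM = 6 h 49 min; less 45 min break → 6 h 4 min
Sat: 10:18 AM–6:57 PM = 8 h 39 min
Sun: 9:08 AM–1:09 PM = 4 h 1 min
Total: 6 h 2 min + 8 h 30 min + 6 h 8 min + 6 h 4 min + 8 h 39 min + 4 h 1 min = 39 h 24 min.

39.40 hours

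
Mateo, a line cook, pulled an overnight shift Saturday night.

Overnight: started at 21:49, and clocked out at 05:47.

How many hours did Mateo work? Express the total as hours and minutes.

7 h 58 min

Overnight: 21:49 → midnight = 2 h 11 min; midnight → 05:47 = 5 h 47 min; span 7 h 58 min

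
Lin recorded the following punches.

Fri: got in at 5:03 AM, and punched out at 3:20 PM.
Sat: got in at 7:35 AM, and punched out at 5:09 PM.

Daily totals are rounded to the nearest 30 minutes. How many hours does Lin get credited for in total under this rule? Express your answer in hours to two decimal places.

Fri: 5:03 AM–3:20 PM = 10 h 17 min → rounds to 10 h 30 min
Sat: 7:35 AM–5:09 PM = 9 h 34 min → rounds to 9 h 30 min
Total credited: 20 h 0 min.

20.00 hours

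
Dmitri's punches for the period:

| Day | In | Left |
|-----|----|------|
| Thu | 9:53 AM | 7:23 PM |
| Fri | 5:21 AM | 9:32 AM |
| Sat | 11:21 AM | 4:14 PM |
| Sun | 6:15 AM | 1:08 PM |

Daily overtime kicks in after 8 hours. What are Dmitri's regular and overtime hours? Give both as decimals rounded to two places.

Thu: 9:53 AM–7:23 PM = 9 h 30 min
Fri: 5:21 AM–9:32 AM = 4 h 11 min
Sat: 11:21 AM–4:14 PM = 4 h 53 min
Sun: 6:15 AM–1:08 PM = 6 h 53 min
Thu reg 8 h 0 min / OT 1 h 30 min; Fri reg 4 h 11 min / OT 0 h 0 min; Sat reg 4 h 53 min / OT 0 h 0 min; Sun reg 6 h 53 min / OT 0 h 0 min.
Totals: regular 23 h 57 min, overtime 1 h 30 min.

Regular 23.95 hours, overtime 1.50 hours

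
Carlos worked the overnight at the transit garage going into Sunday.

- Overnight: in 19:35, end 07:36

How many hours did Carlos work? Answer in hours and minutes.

Overnight: 19:35 → midnight = 4 h 25 min; midnight → 07:36 = 7 h 36 min; span 12 h 1 min

12 h 1 min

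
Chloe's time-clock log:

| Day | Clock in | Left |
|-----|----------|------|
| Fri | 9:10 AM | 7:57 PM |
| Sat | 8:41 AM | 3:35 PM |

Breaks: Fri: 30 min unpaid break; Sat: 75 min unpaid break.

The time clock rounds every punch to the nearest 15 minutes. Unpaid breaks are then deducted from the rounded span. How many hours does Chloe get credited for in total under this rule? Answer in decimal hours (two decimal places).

Fri: in 9:10 AM→9:15 AM, out 7:57 PM→8:00 PM; 10 h 45 min − 30 min = 10 h 15 min
Sat: in 8:41 AM→8:45 AM, out 3:35 PM→3:30 PM; 6 h 45 min − 75 min = 5 h 30 min
Total credited: 15 h 45 min.

15.75 hours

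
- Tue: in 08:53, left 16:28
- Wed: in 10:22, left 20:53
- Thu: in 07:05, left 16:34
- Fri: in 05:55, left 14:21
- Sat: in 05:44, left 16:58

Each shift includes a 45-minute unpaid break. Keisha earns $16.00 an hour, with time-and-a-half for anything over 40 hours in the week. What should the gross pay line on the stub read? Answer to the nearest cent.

$724.00

Tue: 08:53–16:28 = 7 h 35 min; less 45 min break → 6 h 50 min
Wed: 10:22–20:53 = 10 h 31 min; less 45 min break → 9 h 46 min
Thu: 07:05–16:34 = 9 h 29 min; less 45 min break → 8 h 44 min
Fri: 05:55–14:21 = 8 h 26 min; less 45 min break → 7 h 41 min
Sat: 05:44–16:58 = 11 h 14 min; less 45 min break → 10 h 29 min
Total worked: 43 h 30 min = 2610 min.
Regular 40 h 0 min = 2400 min at $16.00/h; overtime 3 h 30 min = 210 min at $24.00/h.
Pay = (2400 × $16.00 + 210 × $24.00) ÷ 60 = $724.00.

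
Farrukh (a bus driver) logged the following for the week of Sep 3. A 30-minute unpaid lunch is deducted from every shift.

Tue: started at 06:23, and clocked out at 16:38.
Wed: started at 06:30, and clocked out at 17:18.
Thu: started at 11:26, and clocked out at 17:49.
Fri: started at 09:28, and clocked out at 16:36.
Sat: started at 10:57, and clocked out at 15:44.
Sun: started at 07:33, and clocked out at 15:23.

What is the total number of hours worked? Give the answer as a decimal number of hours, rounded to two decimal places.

Tue: 06:23–16:38 = 10 h 15 min; less 30 min break → 9 h 45 min
Wed: 06:30–17:18 = 10 h 48 min; less 30 min break → 10 h 18 min
Thu: 11:26–17:49 = 6 h 23 min; less 30 min break → 5 h 53 min
Fri: 09:28–16:36 = 7 h 8 min; less 30 min break → 6 h 38 min
Sat: 10:57–15:44 = 4 h 47 min; less 30 min break → 4 h 17 min
Sun: 07:33–15:23 = 7 h 50 min; less 30 min break → 7 h 20 min
Total: 9 h 45 min + 10 h 18 min + 5 h 53 min + 6 h 38 min + 4 h 17 min + 7 h 20 min = 44 h 11 min.

44.18 hours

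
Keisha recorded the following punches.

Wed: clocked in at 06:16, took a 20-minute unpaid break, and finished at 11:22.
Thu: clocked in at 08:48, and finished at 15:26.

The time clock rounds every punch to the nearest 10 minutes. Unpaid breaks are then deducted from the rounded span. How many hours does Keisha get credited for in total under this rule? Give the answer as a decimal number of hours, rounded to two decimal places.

Wed: in 06:16→06:20, out 11:22→11:20; 5 h 0 min − 20 min = 4 h 40 min
Thu: in 08:48→08:50, out 15:26→15:30; 6 h 40 min
Total credited: 11 h 20 min.

11.33 hours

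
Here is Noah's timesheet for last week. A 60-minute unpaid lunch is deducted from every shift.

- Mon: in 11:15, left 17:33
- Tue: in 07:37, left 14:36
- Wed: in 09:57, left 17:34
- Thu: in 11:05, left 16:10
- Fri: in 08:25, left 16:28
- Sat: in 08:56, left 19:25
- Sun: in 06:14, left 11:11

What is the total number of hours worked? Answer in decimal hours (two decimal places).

Mon: 11:15–17:33 = 6 h 18 min; less 60 min break → 5 h 18 min
Tue: 07:37–14:36 = 6 h 59 min; less 60 min break → 5 h 59 min
Wed: 09:57–17:34 = 7 h 37 min; less 60 min break → 6 h 37 min
Thu: 11:05–16:10 = 5 h 5 min; less 60 min break → 4 h 5 min
Fri: 08:25–16:28 = 8 h 3 min; less 60 min break → 7 h 3 min
Sat: 08:56–19:25 = 10 h 29 min; less 60 min break → 9 h 29 min
Sun: 06:14–11:11 = 4 h 57 min; less 60 min break → 3 h 57 min
Total: 5 h 18 min + 5 h 59 min + 6 h 37 min + 4 h 5 min + 7 h 3 min + 9 h 29 min + 3 h 57 min = 42 h 28 min.

42.47 hours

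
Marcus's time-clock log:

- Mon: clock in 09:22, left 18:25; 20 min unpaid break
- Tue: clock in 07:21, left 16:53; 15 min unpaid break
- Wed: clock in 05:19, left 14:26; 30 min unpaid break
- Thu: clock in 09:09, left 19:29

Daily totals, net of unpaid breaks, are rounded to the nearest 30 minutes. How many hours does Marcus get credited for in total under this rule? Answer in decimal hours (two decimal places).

37.00 hours

Mon: 09:22–18:25 = 9 h 3 min − 20 min = 8 h 43 min → rounds to 8 h 30 min
Tue: 07:21–16:53 = 9 h 32 min − 15 min = 9 h 17 min → rounds to 9 h 30 min
Wed: 05:19–14:26 = 9 h 7 min − 30 min = 8 h 37 min → rounds to 8 h 30 min
Thu: 09:09–19:29 = 10 h 20 min → rounds to 10 h 30 min
Total credited: 37 h 0 min.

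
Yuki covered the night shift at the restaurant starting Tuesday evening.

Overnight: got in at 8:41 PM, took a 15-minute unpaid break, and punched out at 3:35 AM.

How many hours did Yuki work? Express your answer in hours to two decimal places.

Overnight: 8:41 PM → midnight = 3 h 19 min; midnight → 3:35 AM = 3 h 35 min; span 6 h 54 min; less 15 min break → 6 h 39 min

6.65 hours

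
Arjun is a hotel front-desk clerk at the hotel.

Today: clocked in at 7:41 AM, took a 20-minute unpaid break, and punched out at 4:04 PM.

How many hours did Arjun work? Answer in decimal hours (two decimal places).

Today: 7:41 AM–4:04 PM = 8 h 23 min; less 20 min break → 8 h 3 min

8.05 hours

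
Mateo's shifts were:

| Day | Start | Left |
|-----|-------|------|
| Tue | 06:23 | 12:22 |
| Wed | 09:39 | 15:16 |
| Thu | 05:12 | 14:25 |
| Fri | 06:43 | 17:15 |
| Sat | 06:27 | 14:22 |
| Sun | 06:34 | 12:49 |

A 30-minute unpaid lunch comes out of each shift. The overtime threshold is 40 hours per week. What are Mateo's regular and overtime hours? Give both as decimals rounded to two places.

Regular 40.00 hours, overtime 2.52 hours

Tue: 06:23–12:22 = 5 h 59 min; less 30 min break → 5 h 29 min
Wed: 09:39–15:16 = 5 h 37 min; less 30 min break → 5 h 7 min
Thu: 05:12–14:25 = 9 h 13 min; less 30 min break → 8 h 43 min
Fri: 06:43–17:15 = 10 h 32 min; less 30 min break → 10 h 2 min
Sat: 06:27–14:22 = 7 h 55 min; less 30 min break → 7 h 25 min
Sun: 06:34–12:49 = 6 h 15 min; less 30 min break → 5 h 45 min
Total worked: 42 h 31 min = 42.52 h.
Threshold 40 h → overtime 2 h 31 min, regular 40 h 0 min.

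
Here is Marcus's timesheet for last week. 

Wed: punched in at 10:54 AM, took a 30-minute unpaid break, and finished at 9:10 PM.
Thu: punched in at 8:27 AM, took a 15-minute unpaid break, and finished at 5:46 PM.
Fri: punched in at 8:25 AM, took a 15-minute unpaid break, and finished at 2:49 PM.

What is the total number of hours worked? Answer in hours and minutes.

Wed: 10:54 AM–9:10 PM = 10 h 16 min; less 30 min break → 9 h 46 min
Thu: 8:27 AM–5:46 PM = 9 h 19 min; less 15 min break → 9 h 4 min
Fri: 8:25 AM–2:49 PM = 6 h 24 min; less 15 min break → 6 h 9 min
Total: 9 h 46 min + 9 h 4 min + 6 h 9 min = 24 h 59 min.

24 h 59 min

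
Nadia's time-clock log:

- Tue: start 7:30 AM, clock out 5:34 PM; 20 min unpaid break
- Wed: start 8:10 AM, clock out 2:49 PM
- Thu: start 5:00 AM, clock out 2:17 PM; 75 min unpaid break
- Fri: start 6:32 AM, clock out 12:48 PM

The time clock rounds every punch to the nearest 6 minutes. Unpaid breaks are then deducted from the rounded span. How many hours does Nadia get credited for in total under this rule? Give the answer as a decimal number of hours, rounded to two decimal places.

30.72 hours

Tue: in 7:30 AM→7:30 AM, out 5:34 PM→5:36 PM; 10 h 6 min − 20 min = 9 h 46 min
Wed: in 8:10 AM→8:12 AM, out 2:49 PM→2:48 PM; 6 h 36 min
Thu: in 5:00 AM→5:00 AM, out 2:17 PM→2:18 PM; 9 h 18 min − 75 min = 8 h 3 min
Fri: in 6:32 AM→6:30 AM, out 12:48 PM→12:48 PM; 6 h 18 min
Total credited: 30 h 43 min.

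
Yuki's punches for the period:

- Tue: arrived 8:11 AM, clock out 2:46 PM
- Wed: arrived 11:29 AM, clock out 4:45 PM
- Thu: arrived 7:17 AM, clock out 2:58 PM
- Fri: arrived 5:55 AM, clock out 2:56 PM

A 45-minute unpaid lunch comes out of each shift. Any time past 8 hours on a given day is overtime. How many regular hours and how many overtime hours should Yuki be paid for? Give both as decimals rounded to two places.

Tue: 8:11 AM–2:46 PM = 6 h 35 min; less 45 min break → 5 h 50 min
Wed: 11:29 AM–4:45 PM = 5 h 16 min; less 45 min break → 4 h 31 min
Thu: 7:17 AM–2:58 PM = 7 h 41 min; less 45 min break → 6 h 56 min
Fri: 5:55 AM–2:56 PM = 9 h 1 min; less 45 min break → 8 h 16 min
Tue reg 5 h 50 min / OT 0 h 0 min; Wed reg 4 h 31 min / OT 0 h 0 min; Thu reg 6 h 56 min / OT 0 h 0 min; Fri reg 8 h 0 min / OT 0 h 16 min.
Totals: regular 25 h 17 min, overtime 0 h 16 min.

Regular 25.28 hours, overtime 0.27 hours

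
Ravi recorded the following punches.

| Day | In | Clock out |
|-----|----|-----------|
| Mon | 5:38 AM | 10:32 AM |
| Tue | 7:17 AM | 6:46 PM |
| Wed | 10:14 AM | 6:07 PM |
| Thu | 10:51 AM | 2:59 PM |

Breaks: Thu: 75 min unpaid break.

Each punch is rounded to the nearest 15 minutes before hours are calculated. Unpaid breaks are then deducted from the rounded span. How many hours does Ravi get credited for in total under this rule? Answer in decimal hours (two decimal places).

Mon: in 5:38 AM→5:45 AM, out 10:32 AM→10:30 AM; 4 h 45 min
Tue: in 7:17 AM→7:15 AM, out 6:46 PM→6:45 PM; 11 h 30 min
Wed: in 10:14 AM→10:15 AM, out 6:07 PM→6:00 PM; 7 h 45 min
Thu: in 10:51 AM→10:45 AM, out 2:59 PM→3:00 PM; 4 h 15 min − 75 min = 3 h 0 min
Total credited: 27 h 0 min.

27.00 hours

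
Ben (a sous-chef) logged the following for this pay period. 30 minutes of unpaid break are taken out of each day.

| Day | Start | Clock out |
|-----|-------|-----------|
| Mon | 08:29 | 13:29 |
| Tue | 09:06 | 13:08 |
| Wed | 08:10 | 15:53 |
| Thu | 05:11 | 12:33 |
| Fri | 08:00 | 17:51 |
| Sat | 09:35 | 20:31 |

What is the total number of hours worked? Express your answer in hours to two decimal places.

Mon: 08:29–13:29 = 5 h 0 min; less 30 min break → 4 h 30 min
Tue: 09:06–13:08 = 4 h 2 min; less 30 min break → 3 h 32 min
Wed: 08:10–15:53 = 7 h 43 min; less 30 min break → 7 h 13 min
Thu: 05:11–12:33 = 7 h 22 min; less 30 min break → 6 h 52 min
Fri: 08:00–17:51 = 9 h 51 min; less 30 min break → 9 h 21 min
Sat: 09:35–20:31 = 10 h 56 min; less 30 min break → 10 h 26 min
Total: 4 h 30 min + 3 h 32 min + 7 h 13 min + 6 h 52 min + 9 h 21 min + 10 h 26 min = 41 h 54 min.

41.90 hours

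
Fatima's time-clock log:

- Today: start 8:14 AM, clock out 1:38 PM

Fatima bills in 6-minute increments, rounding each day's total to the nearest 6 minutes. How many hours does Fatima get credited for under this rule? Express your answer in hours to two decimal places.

5.40 hours

Today: 8:14 AM–1:38 PM = 5 h 24 min → rounds to 5 h 24 min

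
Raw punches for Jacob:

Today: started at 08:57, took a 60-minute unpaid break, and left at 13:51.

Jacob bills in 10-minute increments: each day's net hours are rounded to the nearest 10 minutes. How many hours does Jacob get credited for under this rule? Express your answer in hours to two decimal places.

Today: 08:57–13:51 = 4 h 54 min − 60 min = 3 h 54 min → rounds to 3 h 50 min

3.83 hours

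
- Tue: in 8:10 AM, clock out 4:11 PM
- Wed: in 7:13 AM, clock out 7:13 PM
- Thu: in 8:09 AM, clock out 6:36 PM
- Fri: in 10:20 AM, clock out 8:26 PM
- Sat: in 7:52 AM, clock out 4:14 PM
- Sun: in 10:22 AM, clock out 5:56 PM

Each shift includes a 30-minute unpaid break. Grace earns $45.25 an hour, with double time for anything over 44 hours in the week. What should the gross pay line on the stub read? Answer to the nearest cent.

Tue: 8:10 AM–4:11 PM = 8 h 1 min; less 30 min break → 7 h 31 min
Wed: 7:13 AM–7:13 PM = 12 h 0 min; less 30 min break → 11 h 30 min
Thu: 8:09 AM–6:36 PM = 10 h 27 min; less 30 min break → 9 h 57 min
Fri: 10:20 AM–8:26 PM = 10 h 6 min; less 30 min break → 9 h 36 min
Sat: 7:52 AM–4:14 PM = 8 h 22 min; less 30 min break → 7 h 52 min
Sun: 10:22 AM–5:56 PM = 7 h 34 min; less 30 min break → 7 h 4 min
Total worked: 53 h 30 min = 3210 min.
Regular 44 h 0 min = 2640 min at $45.25/h; overtime 9 h 30 min = 570 min at $90.50/h.
Pay = (2640 × $45.25 + 570 × $90.50) ÷ 60 = $2850.75.

$2850.75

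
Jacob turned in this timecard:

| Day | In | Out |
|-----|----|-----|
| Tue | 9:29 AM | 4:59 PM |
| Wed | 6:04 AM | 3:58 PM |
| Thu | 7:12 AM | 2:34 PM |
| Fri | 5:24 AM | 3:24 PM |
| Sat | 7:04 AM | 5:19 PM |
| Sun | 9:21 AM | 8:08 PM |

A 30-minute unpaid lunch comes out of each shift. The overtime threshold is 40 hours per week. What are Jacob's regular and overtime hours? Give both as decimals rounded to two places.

Regular 40.00 hours, overtime 12.80 hours

Tue: 9:29 AM–4:59 PM = 7 h 30 min; less 30 min break → 7 h 0 min
Wed: 6:04 AM–3:58 PM = 9 h 54 min; less 30 min break → 9 h 24 min
Thu: 7:12 AM–2:34 PM = 7 h 22 min; less 30 min break → 6 h 52 min
Fri: 5:24 AM–3:24 PM = 10 h 0 min; less 30 min break → 9 h 30 min
Sat: 7:04 AM–5:19 PM = 10 h 15 min; less 30 min break → 9 h 45 min
Sun: 9:21 AM–8:08 PM = 10 h 47 min; less 30 min break → 10 h 17 min
Total worked: 52 h 48 min = 52.80 h.
Threshold 40 h → overtime 12 h 48 min, regular 40 h 0 min.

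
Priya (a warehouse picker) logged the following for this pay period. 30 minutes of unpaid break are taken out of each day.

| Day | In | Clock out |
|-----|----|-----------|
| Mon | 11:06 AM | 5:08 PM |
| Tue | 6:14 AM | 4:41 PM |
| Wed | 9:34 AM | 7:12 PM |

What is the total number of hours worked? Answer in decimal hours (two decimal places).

24.62 hours

Mon: 11:06 AM–5:08 PM = 6 h 2 min; less 30 min break → 5 h 32 min
Tue: 6:14 AM–4:41 PM = 10 h 27 min; less 30 min break → 9 h 57 min
Wed: 9:34 AM–7:12 PM = 9 h 38 min; less 30 min break → 9 h 8 min
Total: 5 h 32 min + 9 h 57 min + 9 h 8 min = 24 h 37 min.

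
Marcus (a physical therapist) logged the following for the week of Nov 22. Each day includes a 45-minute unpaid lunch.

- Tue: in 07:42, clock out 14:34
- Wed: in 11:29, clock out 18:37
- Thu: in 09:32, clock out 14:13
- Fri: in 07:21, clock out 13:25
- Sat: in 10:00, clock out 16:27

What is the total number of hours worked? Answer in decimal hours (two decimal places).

27.45 hours

Tue: 07:42–14:34 = 6 h 52 min; less 45 min break → 6 h 7 min
Wed: 11:29–18:37 = 7 h 8 min; less 45 min break → 6 h 23 min
Thu: 09:32–14:13 = 4 h 41 min; less 45 min break → 3 h 56 min
Fri: 07:21–13:25 = 6 h 4 min; less 45 min break → 5 h 19 min
Sat: 10:00–16:27 = 6 h 27 min; less 45 min break → 5 h 42 min
Total: 6 h 7 min + 6 h 23 min + 3 h 56 min + 5 h 19 min + 5 h 42 min = 27 h 27 min.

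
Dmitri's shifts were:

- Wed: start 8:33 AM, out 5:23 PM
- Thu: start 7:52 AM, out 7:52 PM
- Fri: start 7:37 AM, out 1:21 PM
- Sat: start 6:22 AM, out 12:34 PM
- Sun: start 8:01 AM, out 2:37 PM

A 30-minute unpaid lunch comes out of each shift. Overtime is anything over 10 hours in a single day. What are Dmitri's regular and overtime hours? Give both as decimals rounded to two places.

Wed: 8:33 AM–5:23 PM = 8 h 50 min; less 30 min break → 8 h 20 min
Thu: 7:52 AM–7:52 PM = 12 h 0 min; less 30 min break → 11 h 30 min
Fri: 7:37 AM–1:21 PM = 5 h 44 min; less 30 min break → 5 h 14 min
Sat: 6:22 AM–12:34 PM = 6 h 12 min; less 30 min break → 5 h 42 min
Sun: 8:01 AM–2:37 PM = 6 h 36 min; less 30 min break → 6 h 6 min
Wed reg 8 h 20 min / OT 0 h 0 min; Thu reg 10 h 0 min / OT 1 h 30 min; Fri reg 5 h 14 min / OT 0 h 0 min; Sat reg 5 h 42 min / OT 0 h 0 min; Sun reg 6 h 6 min / OT 0 h 0 min.
Totals: regular 35 h 22 min, overtime 1 h 30 min.

Regular 35.37 hours, overtime 1.50 hours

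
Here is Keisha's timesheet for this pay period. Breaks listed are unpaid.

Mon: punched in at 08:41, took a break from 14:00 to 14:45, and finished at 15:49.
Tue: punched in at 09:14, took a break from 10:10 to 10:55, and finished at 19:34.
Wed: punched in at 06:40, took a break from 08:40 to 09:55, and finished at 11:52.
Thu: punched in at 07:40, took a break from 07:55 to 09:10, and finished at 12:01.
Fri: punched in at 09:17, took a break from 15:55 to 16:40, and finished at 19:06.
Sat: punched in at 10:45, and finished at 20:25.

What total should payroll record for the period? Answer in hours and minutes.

41 h 45 min

Mon: 08:41–15:49 = 7 h 8 min; less 45 min break → 6 h 23 min
Tue: 09:14–19:34 = 10 h 20 min; less 45 min break → 9 h 35 min
Wed: 06:40–11:52 = 5 h 12 min; less 75 min break → 3 h 57 min
Thu: 07:40–12:01 = 4 h 21 min; less 75 min break → 3 h 6 min
Fri: 09:17–19:06 = 9 h 49 min; less 45 min break → 9 h 4 min
Sat: 10:45–20:25 = 9 h 40 min
Total: 6 h 23 min + 9 h 35 min + 3 h 57 min + 3 h 6 min + 9 h 4 min + 9 h 40 min = 41 h 45 min.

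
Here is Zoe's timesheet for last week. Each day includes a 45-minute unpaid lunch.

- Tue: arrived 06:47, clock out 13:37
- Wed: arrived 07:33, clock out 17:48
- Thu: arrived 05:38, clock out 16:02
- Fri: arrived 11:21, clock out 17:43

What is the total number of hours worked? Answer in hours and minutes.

Tue: 06:47–13:37 = 6 h 50 min; less 45 min break → 6 h 5 min
Wed: 07:33–17:48 = 10 h 15 min; less 45 min break → 9 h 30 min
Thu: 05:38–16:02 = 10 h 24 min; less 45 min break → 9 h 39 min
Fri: 11:21–17:43 = 6 h 22 min; less 45 min break → 5 h 37 min
Total: 6 h 5 min + 9 h 30 min + 9 h 39 min + 5 h 37 min = 30 h 51 min.

30 h 51 min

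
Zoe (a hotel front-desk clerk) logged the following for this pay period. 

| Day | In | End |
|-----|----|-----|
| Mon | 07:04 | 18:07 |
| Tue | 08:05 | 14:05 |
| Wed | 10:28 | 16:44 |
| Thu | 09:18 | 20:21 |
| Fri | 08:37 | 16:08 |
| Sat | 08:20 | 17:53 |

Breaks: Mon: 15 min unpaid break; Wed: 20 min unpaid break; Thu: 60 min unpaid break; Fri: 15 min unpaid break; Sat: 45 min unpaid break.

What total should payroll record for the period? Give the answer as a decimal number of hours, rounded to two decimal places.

48.85 hours

Mon: 07:04–18:07 = 11 h 3 min; less 15 min break → 10 h 48 min
Tue: 08:05–14:05 = 6 h 0 min
Wed: 10:28–16:44 = 6 h 16 min; less 20 min break → 5 h 56 min
Thu: 09:18–20:21 = 11 h 3 min; less 60 min break → 10 h 3 min
Fri: 08:37–16:08 = 7 h 31 min; less 15 min break → 7 h 16 min
Sat: 08:20–17:53 = 9 h 33 min; less 45 min break → 8 h 48 min
Total: 10 h 48 min + 6 h 0 min + 5 h 56 min + 10 h 3 min + 7 h 16 min + 8 h 48 min = 48 h 51 min.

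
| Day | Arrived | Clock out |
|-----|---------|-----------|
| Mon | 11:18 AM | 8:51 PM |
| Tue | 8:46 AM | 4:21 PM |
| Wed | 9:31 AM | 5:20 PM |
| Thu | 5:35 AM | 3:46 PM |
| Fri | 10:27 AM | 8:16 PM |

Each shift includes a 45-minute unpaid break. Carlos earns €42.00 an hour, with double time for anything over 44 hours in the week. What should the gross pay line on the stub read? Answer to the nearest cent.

€1730.40

Mon: 11:18 AM–8:51 PM = 9 h 33 min; less 45 min break → 8 h 48 min
Tue: 8:46 AM–4:21 PM = 7 h 35 min; less 45 min break → 6 h 50 min
Wed: 9:31 AM–5:20 PM = 7 h 49 min; less 45 min break → 7 h 4 min
Thu: 5:35 AM–3:46 PM = 10 h 11 min; less 45 min break → 9 h 26 min
Fri: 10:27 AM–8:16 PM = 9 h 49 min; less 45 min break → 9 h 4 min
Total worked: 41 h 12 min = 2472 min.
Regular 41 h 12 min = 2472 min at €42.00/h; overtime 0 h 0 min = 0 min at €84.00/h.
Pay = (2472 × €42.00 + 0 × €84.00) ÷ 60 = €1730.40.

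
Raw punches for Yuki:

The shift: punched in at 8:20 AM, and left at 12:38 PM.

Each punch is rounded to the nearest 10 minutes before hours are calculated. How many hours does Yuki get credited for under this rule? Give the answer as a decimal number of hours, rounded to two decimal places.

4.33 hours

The shift: in 8:20 AM→8:20 AM, out 12:38 PM→12:40 PM; 4 h 20 min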